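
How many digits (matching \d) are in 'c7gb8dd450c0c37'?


\d matches any digit 0-9.
Scanning 'c7gb8dd450c0c37':
  pos 1: '7' -> DIGIT
  pos 4: '8' -> DIGIT
  pos 7: '4' -> DIGIT
  pos 8: '5' -> DIGIT
  pos 9: '0' -> DIGIT
  pos 11: '0' -> DIGIT
  pos 13: '3' -> DIGIT
  pos 14: '7' -> DIGIT
Digits found: ['7', '8', '4', '5', '0', '0', '3', '7']
Total: 8

8


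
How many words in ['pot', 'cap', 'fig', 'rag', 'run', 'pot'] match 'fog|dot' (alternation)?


Alternation 'fog|dot' matches either 'fog' or 'dot'.
Checking each word:
  'pot' -> no
  'cap' -> no
  'fig' -> no
  'rag' -> no
  'run' -> no
  'pot' -> no
Matches: []
Count: 0

0


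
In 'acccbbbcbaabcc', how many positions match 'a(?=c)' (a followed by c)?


Lookahead 'a(?=c)' matches 'a' only when followed by 'c'.
String: 'acccbbbcbaabcc'
Checking each position where char is 'a':
  pos 0: 'a' -> MATCH (next='c')
  pos 9: 'a' -> no (next='a')
  pos 10: 'a' -> no (next='b')
Matching positions: [0]
Count: 1

1


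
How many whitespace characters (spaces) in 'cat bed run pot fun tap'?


\s matches whitespace characters (spaces, tabs, etc.).
Text: 'cat bed run pot fun tap'
This text has 6 words separated by spaces.
Number of spaces = number of words - 1 = 6 - 1 = 5

5


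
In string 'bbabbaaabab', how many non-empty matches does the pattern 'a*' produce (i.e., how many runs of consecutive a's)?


Pattern 'a*' matches zero or more a's. We want non-empty runs of consecutive a's.
String: 'bbabbaaabab'
Walking through the string to find runs of a's:
  Run 1: positions 2-2 -> 'a'
  Run 2: positions 5-7 -> 'aaa'
  Run 3: positions 9-9 -> 'a'
Non-empty runs found: ['a', 'aaa', 'a']
Count: 3

3


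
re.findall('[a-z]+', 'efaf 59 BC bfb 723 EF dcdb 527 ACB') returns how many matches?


Pattern '[a-z]+' finds one or more lowercase letters.
Text: 'efaf 59 BC bfb 723 EF dcdb 527 ACB'
Scanning for matches:
  Match 1: 'efaf'
  Match 2: 'bfb'
  Match 3: 'dcdb'
Total matches: 3

3


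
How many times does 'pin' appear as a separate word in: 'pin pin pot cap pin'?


Scanning each word for exact match 'pin':
  Word 1: 'pin' -> MATCH
  Word 2: 'pin' -> MATCH
  Word 3: 'pot' -> no
  Word 4: 'cap' -> no
  Word 5: 'pin' -> MATCH
Total matches: 3

3


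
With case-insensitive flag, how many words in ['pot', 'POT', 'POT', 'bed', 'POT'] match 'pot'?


Case-insensitive matching: compare each word's lowercase form to 'pot'.
  'pot' -> lower='pot' -> MATCH
  'POT' -> lower='pot' -> MATCH
  'POT' -> lower='pot' -> MATCH
  'bed' -> lower='bed' -> no
  'POT' -> lower='pot' -> MATCH
Matches: ['pot', 'POT', 'POT', 'POT']
Count: 4

4


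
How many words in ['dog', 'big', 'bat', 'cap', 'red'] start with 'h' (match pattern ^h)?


Pattern ^h anchors to start of word. Check which words begin with 'h':
  'dog' -> no
  'big' -> no
  'bat' -> no
  'cap' -> no
  'red' -> no
Matching words: []
Count: 0

0


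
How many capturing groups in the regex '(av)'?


To count capturing groups, count each '(' that starts a group.
Pattern: '(av)'
Walking through the pattern:
  Position 0: '(' -> group #1
Total capturing groups: 1

1


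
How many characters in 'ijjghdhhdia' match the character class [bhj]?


Character class [bhj] matches any of: {b, h, j}
Scanning string 'ijjghdhhdia' character by character:
  pos 0: 'i' -> no
  pos 1: 'j' -> MATCH
  pos 2: 'j' -> MATCH
  pos 3: 'g' -> no
  pos 4: 'h' -> MATCH
  pos 5: 'd' -> no
  pos 6: 'h' -> MATCH
  pos 7: 'h' -> MATCH
  pos 8: 'd' -> no
  pos 9: 'i' -> no
  pos 10: 'a' -> no
Total matches: 5

5


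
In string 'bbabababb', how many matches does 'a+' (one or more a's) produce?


Pattern 'a+' matches one or more consecutive a's.
String: 'bbabababb'
Scanning for runs of a:
  Match 1: 'a' (length 1)
  Match 2: 'a' (length 1)
  Match 3: 'a' (length 1)
Total matches: 3

3


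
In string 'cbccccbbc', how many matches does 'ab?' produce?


Pattern 'ab?' matches 'a' optionally followed by 'b'.
String: 'cbccccbbc'
Scanning left to right for 'a' then checking next char:
Total matches: 0

0


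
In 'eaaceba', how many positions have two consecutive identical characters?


Looking for consecutive identical characters in 'eaaceba':
  pos 0-1: 'e' vs 'a' -> different
  pos 1-2: 'a' vs 'a' -> MATCH ('aa')
  pos 2-3: 'a' vs 'c' -> different
  pos 3-4: 'c' vs 'e' -> different
  pos 4-5: 'e' vs 'b' -> different
  pos 5-6: 'b' vs 'a' -> different
Consecutive identical pairs: ['aa']
Count: 1

1


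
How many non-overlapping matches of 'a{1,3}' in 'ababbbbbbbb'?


Pattern 'a{1,3}' matches between 1 and 3 consecutive a's (greedy).
String: 'ababbbbbbbb'
Finding runs of a's and applying greedy matching:
  Run at pos 0: 'a' (length 1)
  Run at pos 2: 'a' (length 1)
Matches: ['a', 'a']
Count: 2

2


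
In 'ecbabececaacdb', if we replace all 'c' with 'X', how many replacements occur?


re.sub('c', 'X', text) replaces every occurrence of 'c' with 'X'.
Text: 'ecbabececaacdb'
Scanning for 'c':
  pos 1: 'c' -> replacement #1
  pos 6: 'c' -> replacement #2
  pos 8: 'c' -> replacement #3
  pos 11: 'c' -> replacement #4
Total replacements: 4

4


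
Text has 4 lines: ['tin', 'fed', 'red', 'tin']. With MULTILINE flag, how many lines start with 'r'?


With MULTILINE flag, ^ matches the start of each line.
Lines: ['tin', 'fed', 'red', 'tin']
Checking which lines start with 'r':
  Line 1: 'tin' -> no
  Line 2: 'fed' -> no
  Line 3: 'red' -> MATCH
  Line 4: 'tin' -> no
Matching lines: ['red']
Count: 1

1


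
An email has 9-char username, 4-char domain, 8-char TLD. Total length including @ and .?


An email address has format: username@domain.tld
Username length: 9
'@' character: 1
Domain length: 4
'.' character: 1
TLD length: 8
Total = 9 + 1 + 4 + 1 + 8 = 23

23


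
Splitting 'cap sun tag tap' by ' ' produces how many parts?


Splitting by ' ' breaks the string at each occurrence of the separator.
Text: 'cap sun tag tap'
Parts after split:
  Part 1: 'cap'
  Part 2: 'sun'
  Part 3: 'tag'
  Part 4: 'tap'
Total parts: 4

4


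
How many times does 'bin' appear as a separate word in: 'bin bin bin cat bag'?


Scanning each word for exact match 'bin':
  Word 1: 'bin' -> MATCH
  Word 2: 'bin' -> MATCH
  Word 3: 'bin' -> MATCH
  Word 4: 'cat' -> no
  Word 5: 'bag' -> no
Total matches: 3

3


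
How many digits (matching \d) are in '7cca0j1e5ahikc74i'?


\d matches any digit 0-9.
Scanning '7cca0j1e5ahikc74i':
  pos 0: '7' -> DIGIT
  pos 4: '0' -> DIGIT
  pos 6: '1' -> DIGIT
  pos 8: '5' -> DIGIT
  pos 14: '7' -> DIGIT
  pos 15: '4' -> DIGIT
Digits found: ['7', '0', '1', '5', '7', '4']
Total: 6

6


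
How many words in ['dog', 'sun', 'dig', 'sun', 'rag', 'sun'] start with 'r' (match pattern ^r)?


Pattern ^r anchors to start of word. Check which words begin with 'r':
  'dog' -> no
  'sun' -> no
  'dig' -> no
  'sun' -> no
  'rag' -> MATCH (starts with 'r')
  'sun' -> no
Matching words: ['rag']
Count: 1

1


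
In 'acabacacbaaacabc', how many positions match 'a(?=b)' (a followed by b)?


Lookahead 'a(?=b)' matches 'a' only when followed by 'b'.
String: 'acabacacbaaacabc'
Checking each position where char is 'a':
  pos 0: 'a' -> no (next='c')
  pos 2: 'a' -> MATCH (next='b')
  pos 4: 'a' -> no (next='c')
  pos 6: 'a' -> no (next='c')
  pos 9: 'a' -> no (next='a')
  pos 10: 'a' -> no (next='a')
  pos 11: 'a' -> no (next='c')
  pos 13: 'a' -> MATCH (next='b')
Matching positions: [2, 13]
Count: 2

2


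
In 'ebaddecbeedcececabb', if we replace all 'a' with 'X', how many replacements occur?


re.sub('a', 'X', text) replaces every occurrence of 'a' with 'X'.
Text: 'ebaddecbeedcececabb'
Scanning for 'a':
  pos 2: 'a' -> replacement #1
  pos 16: 'a' -> replacement #2
Total replacements: 2

2


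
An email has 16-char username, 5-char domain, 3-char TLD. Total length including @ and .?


An email address has format: username@domain.tld
Username length: 16
'@' character: 1
Domain length: 5
'.' character: 1
TLD length: 3
Total = 16 + 1 + 5 + 1 + 3 = 26

26


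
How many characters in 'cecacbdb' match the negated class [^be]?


Negated class [^be] matches any char NOT in {b, e}
Scanning 'cecacbdb':
  pos 0: 'c' -> MATCH
  pos 1: 'e' -> no (excluded)
  pos 2: 'c' -> MATCH
  pos 3: 'a' -> MATCH
  pos 4: 'c' -> MATCH
  pos 5: 'b' -> no (excluded)
  pos 6: 'd' -> MATCH
  pos 7: 'b' -> no (excluded)
Total matches: 5

5


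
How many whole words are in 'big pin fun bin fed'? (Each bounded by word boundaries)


Word boundaries (\b) mark the start/end of each word.
Text: 'big pin fun bin fed'
Splitting by whitespace:
  Word 1: 'big'
  Word 2: 'pin'
  Word 3: 'fun'
  Word 4: 'bin'
  Word 5: 'fed'
Total whole words: 5

5


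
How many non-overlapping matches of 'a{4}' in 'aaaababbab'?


Pattern 'a{4}' matches exactly 4 consecutive a's (greedy, non-overlapping).
String: 'aaaababbab'
Scanning for runs of a's:
  Run at pos 0: 'aaaa' (length 4) -> 1 match(es)
  Run at pos 5: 'a' (length 1) -> 0 match(es)
  Run at pos 8: 'a' (length 1) -> 0 match(es)
Matches found: ['aaaa']
Total: 1

1


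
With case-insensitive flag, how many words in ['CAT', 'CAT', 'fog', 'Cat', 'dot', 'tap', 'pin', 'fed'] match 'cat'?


Case-insensitive matching: compare each word's lowercase form to 'cat'.
  'CAT' -> lower='cat' -> MATCH
  'CAT' -> lower='cat' -> MATCH
  'fog' -> lower='fog' -> no
  'Cat' -> lower='cat' -> MATCH
  'dot' -> lower='dot' -> no
  'tap' -> lower='tap' -> no
  'pin' -> lower='pin' -> no
  'fed' -> lower='fed' -> no
Matches: ['CAT', 'CAT', 'Cat']
Count: 3

3


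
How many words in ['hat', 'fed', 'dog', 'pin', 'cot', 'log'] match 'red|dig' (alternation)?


Alternation 'red|dig' matches either 'red' or 'dig'.
Checking each word:
  'hat' -> no
  'fed' -> no
  'dog' -> no
  'pin' -> no
  'cot' -> no
  'log' -> no
Matches: []
Count: 0

0


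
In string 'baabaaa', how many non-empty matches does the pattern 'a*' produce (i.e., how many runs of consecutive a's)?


Pattern 'a*' matches zero or more a's. We want non-empty runs of consecutive a's.
String: 'baabaaa'
Walking through the string to find runs of a's:
  Run 1: positions 1-2 -> 'aa'
  Run 2: positions 4-6 -> 'aaa'
Non-empty runs found: ['aa', 'aaa']
Count: 2

2


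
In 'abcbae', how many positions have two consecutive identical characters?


Looking for consecutive identical characters in 'abcbae':
  pos 0-1: 'a' vs 'b' -> different
  pos 1-2: 'b' vs 'c' -> different
  pos 2-3: 'c' vs 'b' -> different
  pos 3-4: 'b' vs 'a' -> different
  pos 4-5: 'a' vs 'e' -> different
Consecutive identical pairs: []
Count: 0

0


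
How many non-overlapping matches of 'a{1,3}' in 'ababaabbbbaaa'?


Pattern 'a{1,3}' matches between 1 and 3 consecutive a's (greedy).
String: 'ababaabbbbaaa'
Finding runs of a's and applying greedy matching:
  Run at pos 0: 'a' (length 1)
  Run at pos 2: 'a' (length 1)
  Run at pos 4: 'aa' (length 2)
  Run at pos 10: 'aaa' (length 3)
Matches: ['a', 'a', 'aa', 'aaa']
Count: 4

4


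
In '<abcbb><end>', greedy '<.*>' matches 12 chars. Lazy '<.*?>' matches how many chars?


Greedy '<.*>' tries to match as MUCH as possible.
Lazy '<.*?>' tries to match as LITTLE as possible.

String: '<abcbb><end>'
Greedy '<.*>' starts at first '<' and extends to the LAST '>': '<abcbb><end>' (12 chars)
Lazy '<.*?>' starts at first '<' and stops at the FIRST '>': '<abcbb>' (7 chars)

7


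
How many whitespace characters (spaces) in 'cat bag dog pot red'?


\s matches whitespace characters (spaces, tabs, etc.).
Text: 'cat bag dog pot red'
This text has 5 words separated by spaces.
Number of spaces = number of words - 1 = 5 - 1 = 4

4


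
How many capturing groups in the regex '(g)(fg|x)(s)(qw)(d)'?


To count capturing groups, count each '(' that starts a group.
Pattern: '(g)(fg|x)(s)(qw)(d)'
Walking through the pattern:
  Position 0: '(' -> group #1
  Position 3: '(' -> group #2
  Position 9: '(' -> group #3
  Position 12: '(' -> group #4
  Position 16: '(' -> group #5
Total capturing groups: 5

5


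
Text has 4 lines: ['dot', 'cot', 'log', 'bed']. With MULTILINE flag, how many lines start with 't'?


With MULTILINE flag, ^ matches the start of each line.
Lines: ['dot', 'cot', 'log', 'bed']
Checking which lines start with 't':
  Line 1: 'dot' -> no
  Line 2: 'cot' -> no
  Line 3: 'log' -> no
  Line 4: 'bed' -> no
Matching lines: []
Count: 0

0


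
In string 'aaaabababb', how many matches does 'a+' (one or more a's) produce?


Pattern 'a+' matches one or more consecutive a's.
String: 'aaaabababb'
Scanning for runs of a:
  Match 1: 'aaaa' (length 4)
  Match 2: 'a' (length 1)
  Match 3: 'a' (length 1)
Total matches: 3

3


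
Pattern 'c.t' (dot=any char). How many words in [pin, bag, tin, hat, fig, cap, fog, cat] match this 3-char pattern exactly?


Pattern 'c.t' means: starts with 'c', any single char, ends with 't'.
Checking each word (must be exactly 3 chars):
  'pin' (len=3): no
  'bag' (len=3): no
  'tin' (len=3): no
  'hat' (len=3): no
  'fig' (len=3): no
  'cap' (len=3): no
  'fog' (len=3): no
  'cat' (len=3): MATCH
Matching words: ['cat']
Total: 1

1


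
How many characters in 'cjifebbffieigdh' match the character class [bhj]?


Character class [bhj] matches any of: {b, h, j}
Scanning string 'cjifebbffieigdh' character by character:
  pos 0: 'c' -> no
  pos 1: 'j' -> MATCH
  pos 2: 'i' -> no
  pos 3: 'f' -> no
  pos 4: 'e' -> no
  pos 5: 'b' -> MATCH
  pos 6: 'b' -> MATCH
  pos 7: 'f' -> no
  pos 8: 'f' -> no
  pos 9: 'i' -> no
  pos 10: 'e' -> no
  pos 11: 'i' -> no
  pos 12: 'g' -> no
  pos 13: 'd' -> no
  pos 14: 'h' -> MATCH
Total matches: 4

4


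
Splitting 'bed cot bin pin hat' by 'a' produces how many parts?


Splitting by 'a' breaks the string at each occurrence of the separator.
Text: 'bed cot bin pin hat'
Parts after split:
  Part 1: 'bed cot bin pin h'
  Part 2: 't'
Total parts: 2

2


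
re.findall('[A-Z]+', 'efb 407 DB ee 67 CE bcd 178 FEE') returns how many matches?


Pattern '[A-Z]+' finds one or more uppercase letters.
Text: 'efb 407 DB ee 67 CE bcd 178 FEE'
Scanning for matches:
  Match 1: 'DB'
  Match 2: 'CE'
  Match 3: 'FEE'
Total matches: 3

3


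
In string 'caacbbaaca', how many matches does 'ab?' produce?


Pattern 'ab?' matches 'a' optionally followed by 'b'.
String: 'caacbbaaca'
Scanning left to right for 'a' then checking next char:
  Match 1: 'a' (a not followed by b)
  Match 2: 'a' (a not followed by b)
  Match 3: 'a' (a not followed by b)
  Match 4: 'a' (a not followed by b)
  Match 5: 'a' (a not followed by b)
Total matches: 5

5


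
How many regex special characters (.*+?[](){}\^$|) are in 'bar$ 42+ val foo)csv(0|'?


Regex special characters are: . * + ? [ ] ( ) { } \ ^ $ |
Scanning 'bar$ 42+ val foo)csv(0|':
  pos 3: '$' -> SPECIAL
  pos 7: '+' -> SPECIAL
  pos 16: ')' -> SPECIAL
  pos 20: '(' -> SPECIAL
  pos 22: '|' -> SPECIAL
Special chars found: ['$', '+', ')', '(', '|']
Total: 5

5


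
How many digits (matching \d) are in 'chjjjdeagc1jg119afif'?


\d matches any digit 0-9.
Scanning 'chjjjdeagc1jg119afif':
  pos 10: '1' -> DIGIT
  pos 13: '1' -> DIGIT
  pos 14: '1' -> DIGIT
  pos 15: '9' -> DIGIT
Digits found: ['1', '1', '1', '9']
Total: 4

4


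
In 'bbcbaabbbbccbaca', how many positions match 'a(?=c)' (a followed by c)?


Lookahead 'a(?=c)' matches 'a' only when followed by 'c'.
String: 'bbcbaabbbbccbaca'
Checking each position where char is 'a':
  pos 4: 'a' -> no (next='a')
  pos 5: 'a' -> no (next='b')
  pos 13: 'a' -> MATCH (next='c')
Matching positions: [13]
Count: 1

1


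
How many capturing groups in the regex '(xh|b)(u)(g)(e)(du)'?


To count capturing groups, count each '(' that starts a group.
Pattern: '(xh|b)(u)(g)(e)(du)'
Walking through the pattern:
  Position 0: '(' -> group #1
  Position 6: '(' -> group #2
  Position 9: '(' -> group #3
  Position 12: '(' -> group #4
  Position 15: '(' -> group #5
Total capturing groups: 5

5


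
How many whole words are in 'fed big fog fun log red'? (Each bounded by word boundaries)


Word boundaries (\b) mark the start/end of each word.
Text: 'fed big fog fun log red'
Splitting by whitespace:
  Word 1: 'fed'
  Word 2: 'big'
  Word 3: 'fog'
  Word 4: 'fun'
  Word 5: 'log'
  Word 6: 'red'
Total whole words: 6

6


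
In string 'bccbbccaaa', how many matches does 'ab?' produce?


Pattern 'ab?' matches 'a' optionally followed by 'b'.
String: 'bccbbccaaa'
Scanning left to right for 'a' then checking next char:
  Match 1: 'a' (a not followed by b)
  Match 2: 'a' (a not followed by b)
  Match 3: 'a' (a not followed by b)
Total matches: 3

3


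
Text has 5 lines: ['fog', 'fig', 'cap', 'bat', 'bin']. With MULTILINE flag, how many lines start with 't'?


With MULTILINE flag, ^ matches the start of each line.
Lines: ['fog', 'fig', 'cap', 'bat', 'bin']
Checking which lines start with 't':
  Line 1: 'fog' -> no
  Line 2: 'fig' -> no
  Line 3: 'cap' -> no
  Line 4: 'bat' -> no
  Line 5: 'bin' -> no
Matching lines: []
Count: 0

0


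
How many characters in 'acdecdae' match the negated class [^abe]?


Negated class [^abe] matches any char NOT in {a, b, e}
Scanning 'acdecdae':
  pos 0: 'a' -> no (excluded)
  pos 1: 'c' -> MATCH
  pos 2: 'd' -> MATCH
  pos 3: 'e' -> no (excluded)
  pos 4: 'c' -> MATCH
  pos 5: 'd' -> MATCH
  pos 6: 'a' -> no (excluded)
  pos 7: 'e' -> no (excluded)
Total matches: 4

4


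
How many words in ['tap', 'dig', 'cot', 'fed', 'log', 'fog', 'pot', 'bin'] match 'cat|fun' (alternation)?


Alternation 'cat|fun' matches either 'cat' or 'fun'.
Checking each word:
  'tap' -> no
  'dig' -> no
  'cot' -> no
  'fed' -> no
  'log' -> no
  'fog' -> no
  'pot' -> no
  'bin' -> no
Matches: []
Count: 0

0


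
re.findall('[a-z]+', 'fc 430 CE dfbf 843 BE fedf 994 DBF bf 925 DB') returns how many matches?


Pattern '[a-z]+' finds one or more lowercase letters.
Text: 'fc 430 CE dfbf 843 BE fedf 994 DBF bf 925 DB'
Scanning for matches:
  Match 1: 'fc'
  Match 2: 'dfbf'
  Match 3: 'fedf'
  Match 4: 'bf'
Total matches: 4

4


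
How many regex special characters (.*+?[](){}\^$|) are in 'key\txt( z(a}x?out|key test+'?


Regex special characters are: . * + ? [ ] ( ) { } \ ^ $ |
Scanning 'key\txt( z(a}x?out|key test+':
  pos 3: '\' -> SPECIAL
  pos 7: '(' -> SPECIAL
  pos 10: '(' -> SPECIAL
  pos 12: '}' -> SPECIAL
  pos 14: '?' -> SPECIAL
  pos 18: '|' -> SPECIAL
  pos 27: '+' -> SPECIAL
Special chars found: ['\\', '(', '(', '}', '?', '|', '+']
Total: 7

7


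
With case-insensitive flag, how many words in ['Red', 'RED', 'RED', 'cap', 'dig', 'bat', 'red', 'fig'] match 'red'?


Case-insensitive matching: compare each word's lowercase form to 'red'.
  'Red' -> lower='red' -> MATCH
  'RED' -> lower='red' -> MATCH
  'RED' -> lower='red' -> MATCH
  'cap' -> lower='cap' -> no
  'dig' -> lower='dig' -> no
  'bat' -> lower='bat' -> no
  'red' -> lower='red' -> MATCH
  'fig' -> lower='fig' -> no
Matches: ['Red', 'RED', 'RED', 'red']
Count: 4

4


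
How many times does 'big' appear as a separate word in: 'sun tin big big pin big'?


Scanning each word for exact match 'big':
  Word 1: 'sun' -> no
  Word 2: 'tin' -> no
  Word 3: 'big' -> MATCH
  Word 4: 'big' -> MATCH
  Word 5: 'pin' -> no
  Word 6: 'big' -> MATCH
Total matches: 3

3


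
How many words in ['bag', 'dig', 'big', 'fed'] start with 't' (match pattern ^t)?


Pattern ^t anchors to start of word. Check which words begin with 't':
  'bag' -> no
  'dig' -> no
  'big' -> no
  'fed' -> no
Matching words: []
Count: 0

0


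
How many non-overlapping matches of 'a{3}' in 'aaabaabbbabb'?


Pattern 'a{3}' matches exactly 3 consecutive a's (greedy, non-overlapping).
String: 'aaabaabbbabb'
Scanning for runs of a's:
  Run at pos 0: 'aaa' (length 3) -> 1 match(es)
  Run at pos 4: 'aa' (length 2) -> 0 match(es)
  Run at pos 9: 'a' (length 1) -> 0 match(es)
Matches found: ['aaa']
Total: 1

1


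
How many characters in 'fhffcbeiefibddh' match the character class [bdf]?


Character class [bdf] matches any of: {b, d, f}
Scanning string 'fhffcbeiefibddh' character by character:
  pos 0: 'f' -> MATCH
  pos 1: 'h' -> no
  pos 2: 'f' -> MATCH
  pos 3: 'f' -> MATCH
  pos 4: 'c' -> no
  pos 5: 'b' -> MATCH
  pos 6: 'e' -> no
  pos 7: 'i' -> no
  pos 8: 'e' -> no
  pos 9: 'f' -> MATCH
  pos 10: 'i' -> no
  pos 11: 'b' -> MATCH
  pos 12: 'd' -> MATCH
  pos 13: 'd' -> MATCH
  pos 14: 'h' -> no
Total matches: 8

8


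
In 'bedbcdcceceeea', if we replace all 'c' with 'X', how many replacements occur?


re.sub('c', 'X', text) replaces every occurrence of 'c' with 'X'.
Text: 'bedbcdcceceeea'
Scanning for 'c':
  pos 4: 'c' -> replacement #1
  pos 6: 'c' -> replacement #2
  pos 7: 'c' -> replacement #3
  pos 9: 'c' -> replacement #4
Total replacements: 4

4


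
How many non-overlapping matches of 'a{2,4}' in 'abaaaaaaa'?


Pattern 'a{2,4}' matches between 2 and 4 consecutive a's (greedy).
String: 'abaaaaaaa'
Finding runs of a's and applying greedy matching:
  Run at pos 0: 'a' (length 1)
  Run at pos 2: 'aaaaaaa' (length 7)
Matches: ['aaaa', 'aaa']
Count: 2

2


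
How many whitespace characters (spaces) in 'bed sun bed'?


\s matches whitespace characters (spaces, tabs, etc.).
Text: 'bed sun bed'
This text has 3 words separated by spaces.
Number of spaces = number of words - 1 = 3 - 1 = 2

2


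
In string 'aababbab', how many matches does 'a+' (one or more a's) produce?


Pattern 'a+' matches one or more consecutive a's.
String: 'aababbab'
Scanning for runs of a:
  Match 1: 'aa' (length 2)
  Match 2: 'a' (length 1)
  Match 3: 'a' (length 1)
Total matches: 3

3


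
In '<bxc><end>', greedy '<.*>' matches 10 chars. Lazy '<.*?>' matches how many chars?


Greedy '<.*>' tries to match as MUCH as possible.
Lazy '<.*?>' tries to match as LITTLE as possible.

String: '<bxc><end>'
Greedy '<.*>' starts at first '<' and extends to the LAST '>': '<bxc><end>' (10 chars)
Lazy '<.*?>' starts at first '<' and stops at the FIRST '>': '<bxc>' (5 chars)

5


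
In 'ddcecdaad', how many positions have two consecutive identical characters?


Looking for consecutive identical characters in 'ddcecdaad':
  pos 0-1: 'd' vs 'd' -> MATCH ('dd')
  pos 1-2: 'd' vs 'c' -> different
  pos 2-3: 'c' vs 'e' -> different
  pos 3-4: 'e' vs 'c' -> different
  pos 4-5: 'c' vs 'd' -> different
  pos 5-6: 'd' vs 'a' -> different
  pos 6-7: 'a' vs 'a' -> MATCH ('aa')
  pos 7-8: 'a' vs 'd' -> different
Consecutive identical pairs: ['dd', 'aa']
Count: 2

2


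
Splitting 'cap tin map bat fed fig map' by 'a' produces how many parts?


Splitting by 'a' breaks the string at each occurrence of the separator.
Text: 'cap tin map bat fed fig map'
Parts after split:
  Part 1: 'c'
  Part 2: 'p tin m'
  Part 3: 'p b'
  Part 4: 't fed fig m'
  Part 5: 'p'
Total parts: 5

5


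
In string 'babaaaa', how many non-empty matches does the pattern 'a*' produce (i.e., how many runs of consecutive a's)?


Pattern 'a*' matches zero or more a's. We want non-empty runs of consecutive a's.
String: 'babaaaa'
Walking through the string to find runs of a's:
  Run 1: positions 1-1 -> 'a'
  Run 2: positions 3-6 -> 'aaaa'
Non-empty runs found: ['a', 'aaaa']
Count: 2

2


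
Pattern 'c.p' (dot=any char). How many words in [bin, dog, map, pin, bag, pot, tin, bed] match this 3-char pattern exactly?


Pattern 'c.p' means: starts with 'c', any single char, ends with 'p'.
Checking each word (must be exactly 3 chars):
  'bin' (len=3): no
  'dog' (len=3): no
  'map' (len=3): no
  'pin' (len=3): no
  'bag' (len=3): no
  'pot' (len=3): no
  'tin' (len=3): no
  'bed' (len=3): no
Matching words: []
Total: 0

0


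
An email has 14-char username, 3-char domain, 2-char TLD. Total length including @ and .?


An email address has format: username@domain.tld
Username length: 14
'@' character: 1
Domain length: 3
'.' character: 1
TLD length: 2
Total = 14 + 1 + 3 + 1 + 2 = 21

21


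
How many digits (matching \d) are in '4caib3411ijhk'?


\d matches any digit 0-9.
Scanning '4caib3411ijhk':
  pos 0: '4' -> DIGIT
  pos 5: '3' -> DIGIT
  pos 6: '4' -> DIGIT
  pos 7: '1' -> DIGIT
  pos 8: '1' -> DIGIT
Digits found: ['4', '3', '4', '1', '1']
Total: 5

5


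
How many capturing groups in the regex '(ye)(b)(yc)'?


To count capturing groups, count each '(' that starts a group.
Pattern: '(ye)(b)(yc)'
Walking through the pattern:
  Position 0: '(' -> group #1
  Position 4: '(' -> group #2
  Position 7: '(' -> group #3
Total capturing groups: 3

3


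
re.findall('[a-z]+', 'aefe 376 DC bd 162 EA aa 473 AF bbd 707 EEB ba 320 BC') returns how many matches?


Pattern '[a-z]+' finds one or more lowercase letters.
Text: 'aefe 376 DC bd 162 EA aa 473 AF bbd 707 EEB ba 320 BC'
Scanning for matches:
  Match 1: 'aefe'
  Match 2: 'bd'
  Match 3: 'aa'
  Match 4: 'bbd'
  Match 5: 'ba'
Total matches: 5

5


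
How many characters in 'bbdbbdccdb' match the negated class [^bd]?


Negated class [^bd] matches any char NOT in {b, d}
Scanning 'bbdbbdccdb':
  pos 0: 'b' -> no (excluded)
  pos 1: 'b' -> no (excluded)
  pos 2: 'd' -> no (excluded)
  pos 3: 'b' -> no (excluded)
  pos 4: 'b' -> no (excluded)
  pos 5: 'd' -> no (excluded)
  pos 6: 'c' -> MATCH
  pos 7: 'c' -> MATCH
  pos 8: 'd' -> no (excluded)
  pos 9: 'b' -> no (excluded)
Total matches: 2

2


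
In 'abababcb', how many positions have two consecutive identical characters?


Looking for consecutive identical characters in 'abababcb':
  pos 0-1: 'a' vs 'b' -> different
  pos 1-2: 'b' vs 'a' -> different
  pos 2-3: 'a' vs 'b' -> different
  pos 3-4: 'b' vs 'a' -> different
  pos 4-5: 'a' vs 'b' -> different
  pos 5-6: 'b' vs 'c' -> different
  pos 6-7: 'c' vs 'b' -> different
Consecutive identical pairs: []
Count: 0

0


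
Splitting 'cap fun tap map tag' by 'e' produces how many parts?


Splitting by 'e' breaks the string at each occurrence of the separator.
Text: 'cap fun tap map tag'
Parts after split:
  Part 1: 'cap fun tap map tag'
Total parts: 1

1


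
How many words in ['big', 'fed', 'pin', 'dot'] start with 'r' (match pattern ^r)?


Pattern ^r anchors to start of word. Check which words begin with 'r':
  'big' -> no
  'fed' -> no
  'pin' -> no
  'dot' -> no
Matching words: []
Count: 0

0


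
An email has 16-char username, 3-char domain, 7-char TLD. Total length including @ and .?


An email address has format: username@domain.tld
Username length: 16
'@' character: 1
Domain length: 3
'.' character: 1
TLD length: 7
Total = 16 + 1 + 3 + 1 + 7 = 28

28


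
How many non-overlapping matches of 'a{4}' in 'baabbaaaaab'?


Pattern 'a{4}' matches exactly 4 consecutive a's (greedy, non-overlapping).
String: 'baabbaaaaab'
Scanning for runs of a's:
  Run at pos 1: 'aa' (length 2) -> 0 match(es)
  Run at pos 5: 'aaaaa' (length 5) -> 1 match(es)
Matches found: ['aaaa']
Total: 1

1


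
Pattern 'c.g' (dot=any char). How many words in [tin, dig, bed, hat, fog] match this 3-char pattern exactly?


Pattern 'c.g' means: starts with 'c', any single char, ends with 'g'.
Checking each word (must be exactly 3 chars):
  'tin' (len=3): no
  'dig' (len=3): no
  'bed' (len=3): no
  'hat' (len=3): no
  'fog' (len=3): no
Matching words: []
Total: 0

0


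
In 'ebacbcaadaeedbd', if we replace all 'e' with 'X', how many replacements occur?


re.sub('e', 'X', text) replaces every occurrence of 'e' with 'X'.
Text: 'ebacbcaadaeedbd'
Scanning for 'e':
  pos 0: 'e' -> replacement #1
  pos 10: 'e' -> replacement #2
  pos 11: 'e' -> replacement #3
Total replacements: 3

3


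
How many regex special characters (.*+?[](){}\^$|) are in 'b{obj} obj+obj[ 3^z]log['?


Regex special characters are: . * + ? [ ] ( ) { } \ ^ $ |
Scanning 'b{obj} obj+obj[ 3^z]log[':
  pos 1: '{' -> SPECIAL
  pos 5: '}' -> SPECIAL
  pos 10: '+' -> SPECIAL
  pos 14: '[' -> SPECIAL
  pos 17: '^' -> SPECIAL
  pos 19: ']' -> SPECIAL
  pos 23: '[' -> SPECIAL
Special chars found: ['{', '}', '+', '[', '^', ']', '[']
Total: 7

7


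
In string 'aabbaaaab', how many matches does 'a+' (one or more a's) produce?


Pattern 'a+' matches one or more consecutive a's.
String: 'aabbaaaab'
Scanning for runs of a:
  Match 1: 'aa' (length 2)
  Match 2: 'aaaa' (length 4)
Total matches: 2

2


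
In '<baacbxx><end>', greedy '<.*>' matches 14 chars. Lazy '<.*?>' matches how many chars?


Greedy '<.*>' tries to match as MUCH as possible.
Lazy '<.*?>' tries to match as LITTLE as possible.

String: '<baacbxx><end>'
Greedy '<.*>' starts at first '<' and extends to the LAST '>': '<baacbxx><end>' (14 chars)
Lazy '<.*?>' starts at first '<' and stops at the FIRST '>': '<baacbxx>' (9 chars)

9


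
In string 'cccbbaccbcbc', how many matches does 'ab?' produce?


Pattern 'ab?' matches 'a' optionally followed by 'b'.
String: 'cccbbaccbcbc'
Scanning left to right for 'a' then checking next char:
  Match 1: 'a' (a not followed by b)
Total matches: 1

1


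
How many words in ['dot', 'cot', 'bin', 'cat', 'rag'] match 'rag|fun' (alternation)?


Alternation 'rag|fun' matches either 'rag' or 'fun'.
Checking each word:
  'dot' -> no
  'cot' -> no
  'bin' -> no
  'cat' -> no
  'rag' -> MATCH
Matches: ['rag']
Count: 1

1


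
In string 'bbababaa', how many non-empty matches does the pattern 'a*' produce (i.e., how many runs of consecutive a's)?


Pattern 'a*' matches zero or more a's. We want non-empty runs of consecutive a's.
String: 'bbababaa'
Walking through the string to find runs of a's:
  Run 1: positions 2-2 -> 'a'
  Run 2: positions 4-4 -> 'a'
  Run 3: positions 6-7 -> 'aa'
Non-empty runs found: ['a', 'a', 'aa']
Count: 3

3


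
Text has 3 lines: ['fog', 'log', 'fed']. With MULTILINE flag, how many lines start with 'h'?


With MULTILINE flag, ^ matches the start of each line.
Lines: ['fog', 'log', 'fed']
Checking which lines start with 'h':
  Line 1: 'fog' -> no
  Line 2: 'log' -> no
  Line 3: 'fed' -> no
Matching lines: []
Count: 0

0


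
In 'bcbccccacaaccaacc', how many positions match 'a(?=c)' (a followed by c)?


Lookahead 'a(?=c)' matches 'a' only when followed by 'c'.
String: 'bcbccccacaaccaacc'
Checking each position where char is 'a':
  pos 7: 'a' -> MATCH (next='c')
  pos 9: 'a' -> no (next='a')
  pos 10: 'a' -> MATCH (next='c')
  pos 13: 'a' -> no (next='a')
  pos 14: 'a' -> MATCH (next='c')
Matching positions: [7, 10, 14]
Count: 3

3


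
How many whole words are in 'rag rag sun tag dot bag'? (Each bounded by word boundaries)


Word boundaries (\b) mark the start/end of each word.
Text: 'rag rag sun tag dot bag'
Splitting by whitespace:
  Word 1: 'rag'
  Word 2: 'rag'
  Word 3: 'sun'
  Word 4: 'tag'
  Word 5: 'dot'
  Word 6: 'bag'
Total whole words: 6

6


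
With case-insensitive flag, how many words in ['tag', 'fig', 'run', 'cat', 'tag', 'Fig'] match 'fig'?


Case-insensitive matching: compare each word's lowercase form to 'fig'.
  'tag' -> lower='tag' -> no
  'fig' -> lower='fig' -> MATCH
  'run' -> lower='run' -> no
  'cat' -> lower='cat' -> no
  'tag' -> lower='tag' -> no
  'Fig' -> lower='fig' -> MATCH
Matches: ['fig', 'Fig']
Count: 2

2


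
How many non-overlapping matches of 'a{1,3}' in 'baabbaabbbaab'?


Pattern 'a{1,3}' matches between 1 and 3 consecutive a's (greedy).
String: 'baabbaabbbaab'
Finding runs of a's and applying greedy matching:
  Run at pos 1: 'aa' (length 2)
  Run at pos 5: 'aa' (length 2)
  Run at pos 10: 'aa' (length 2)
Matches: ['aa', 'aa', 'aa']
Count: 3

3


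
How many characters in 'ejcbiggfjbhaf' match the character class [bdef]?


Character class [bdef] matches any of: {b, d, e, f}
Scanning string 'ejcbiggfjbhaf' character by character:
  pos 0: 'e' -> MATCH
  pos 1: 'j' -> no
  pos 2: 'c' -> no
  pos 3: 'b' -> MATCH
  pos 4: 'i' -> no
  pos 5: 'g' -> no
  pos 6: 'g' -> no
  pos 7: 'f' -> MATCH
  pos 8: 'j' -> no
  pos 9: 'b' -> MATCH
  pos 10: 'h' -> no
  pos 11: 'a' -> no
  pos 12: 'f' -> MATCH
Total matches: 5

5


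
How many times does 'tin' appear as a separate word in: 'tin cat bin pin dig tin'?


Scanning each word for exact match 'tin':
  Word 1: 'tin' -> MATCH
  Word 2: 'cat' -> no
  Word 3: 'bin' -> no
  Word 4: 'pin' -> no
  Word 5: 'dig' -> no
  Word 6: 'tin' -> MATCH
Total matches: 2

2


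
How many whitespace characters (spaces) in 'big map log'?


\s matches whitespace characters (spaces, tabs, etc.).
Text: 'big map log'
This text has 3 words separated by spaces.
Number of spaces = number of words - 1 = 3 - 1 = 2

2


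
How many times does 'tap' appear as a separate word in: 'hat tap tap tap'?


Scanning each word for exact match 'tap':
  Word 1: 'hat' -> no
  Word 2: 'tap' -> MATCH
  Word 3: 'tap' -> MATCH
  Word 4: 'tap' -> MATCH
Total matches: 3

3


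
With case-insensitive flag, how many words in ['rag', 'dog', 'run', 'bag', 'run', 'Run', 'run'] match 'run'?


Case-insensitive matching: compare each word's lowercase form to 'run'.
  'rag' -> lower='rag' -> no
  'dog' -> lower='dog' -> no
  'run' -> lower='run' -> MATCH
  'bag' -> lower='bag' -> no
  'run' -> lower='run' -> MATCH
  'Run' -> lower='run' -> MATCH
  'run' -> lower='run' -> MATCH
Matches: ['run', 'run', 'Run', 'run']
Count: 4

4


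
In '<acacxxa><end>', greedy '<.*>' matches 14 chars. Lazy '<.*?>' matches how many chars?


Greedy '<.*>' tries to match as MUCH as possible.
Lazy '<.*?>' tries to match as LITTLE as possible.

String: '<acacxxa><end>'
Greedy '<.*>' starts at first '<' and extends to the LAST '>': '<acacxxa><end>' (14 chars)
Lazy '<.*?>' starts at first '<' and stops at the FIRST '>': '<acacxxa>' (9 chars)

9


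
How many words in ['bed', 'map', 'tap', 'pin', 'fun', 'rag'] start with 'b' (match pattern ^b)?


Pattern ^b anchors to start of word. Check which words begin with 'b':
  'bed' -> MATCH (starts with 'b')
  'map' -> no
  'tap' -> no
  'pin' -> no
  'fun' -> no
  'rag' -> no
Matching words: ['bed']
Count: 1

1


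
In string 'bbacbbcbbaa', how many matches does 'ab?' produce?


Pattern 'ab?' matches 'a' optionally followed by 'b'.
String: 'bbacbbcbbaa'
Scanning left to right for 'a' then checking next char:
  Match 1: 'a' (a not followed by b)
  Match 2: 'a' (a not followed by b)
  Match 3: 'a' (a not followed by b)
Total matches: 3

3


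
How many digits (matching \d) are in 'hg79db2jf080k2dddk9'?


\d matches any digit 0-9.
Scanning 'hg79db2jf080k2dddk9':
  pos 2: '7' -> DIGIT
  pos 3: '9' -> DIGIT
  pos 6: '2' -> DIGIT
  pos 9: '0' -> DIGIT
  pos 10: '8' -> DIGIT
  pos 11: '0' -> DIGIT
  pos 13: '2' -> DIGIT
  pos 18: '9' -> DIGIT
Digits found: ['7', '9', '2', '0', '8', '0', '2', '9']
Total: 8

8


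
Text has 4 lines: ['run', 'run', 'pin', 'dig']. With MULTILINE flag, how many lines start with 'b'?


With MULTILINE flag, ^ matches the start of each line.
Lines: ['run', 'run', 'pin', 'dig']
Checking which lines start with 'b':
  Line 1: 'run' -> no
  Line 2: 'run' -> no
  Line 3: 'pin' -> no
  Line 4: 'dig' -> no
Matching lines: []
Count: 0

0


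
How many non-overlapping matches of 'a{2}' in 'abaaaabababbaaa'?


Pattern 'a{2}' matches exactly 2 consecutive a's (greedy, non-overlapping).
String: 'abaaaabababbaaa'
Scanning for runs of a's:
  Run at pos 0: 'a' (length 1) -> 0 match(es)
  Run at pos 2: 'aaaa' (length 4) -> 2 match(es)
  Run at pos 7: 'a' (length 1) -> 0 match(es)
  Run at pos 9: 'a' (length 1) -> 0 match(es)
  Run at pos 12: 'aaa' (length 3) -> 1 match(es)
Matches found: ['aa', 'aa', 'aa']
Total: 3

3


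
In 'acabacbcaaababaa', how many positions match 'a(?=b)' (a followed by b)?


Lookahead 'a(?=b)' matches 'a' only when followed by 'b'.
String: 'acabacbcaaababaa'
Checking each position where char is 'a':
  pos 0: 'a' -> no (next='c')
  pos 2: 'a' -> MATCH (next='b')
  pos 4: 'a' -> no (next='c')
  pos 8: 'a' -> no (next='a')
  pos 9: 'a' -> no (next='a')
  pos 10: 'a' -> MATCH (next='b')
  pos 12: 'a' -> MATCH (next='b')
  pos 14: 'a' -> no (next='a')
Matching positions: [2, 10, 12]
Count: 3

3


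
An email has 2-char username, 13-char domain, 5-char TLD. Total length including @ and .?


An email address has format: username@domain.tld
Username length: 2
'@' character: 1
Domain length: 13
'.' character: 1
TLD length: 5
Total = 2 + 1 + 13 + 1 + 5 = 22

22


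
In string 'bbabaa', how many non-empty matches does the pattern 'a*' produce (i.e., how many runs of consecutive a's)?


Pattern 'a*' matches zero or more a's. We want non-empty runs of consecutive a's.
String: 'bbabaa'
Walking through the string to find runs of a's:
  Run 1: positions 2-2 -> 'a'
  Run 2: positions 4-5 -> 'aa'
Non-empty runs found: ['a', 'aa']
Count: 2

2


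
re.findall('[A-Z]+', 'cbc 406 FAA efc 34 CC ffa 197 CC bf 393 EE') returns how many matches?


Pattern '[A-Z]+' finds one or more uppercase letters.
Text: 'cbc 406 FAA efc 34 CC ffa 197 CC bf 393 EE'
Scanning for matches:
  Match 1: 'FAA'
  Match 2: 'CC'
  Match 3: 'CC'
  Match 4: 'EE'
Total matches: 4

4


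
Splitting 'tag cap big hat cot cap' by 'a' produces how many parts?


Splitting by 'a' breaks the string at each occurrence of the separator.
Text: 'tag cap big hat cot cap'
Parts after split:
  Part 1: 't'
  Part 2: 'g c'
  Part 3: 'p big h'
  Part 4: 't cot c'
  Part 5: 'p'
Total parts: 5

5


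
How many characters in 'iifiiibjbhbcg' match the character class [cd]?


Character class [cd] matches any of: {c, d}
Scanning string 'iifiiibjbhbcg' character by character:
  pos 0: 'i' -> no
  pos 1: 'i' -> no
  pos 2: 'f' -> no
  pos 3: 'i' -> no
  pos 4: 'i' -> no
  pos 5: 'i' -> no
  pos 6: 'b' -> no
  pos 7: 'j' -> no
  pos 8: 'b' -> no
  pos 9: 'h' -> no
  pos 10: 'b' -> no
  pos 11: 'c' -> MATCH
  pos 12: 'g' -> no
Total matches: 1

1


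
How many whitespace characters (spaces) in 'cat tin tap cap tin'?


\s matches whitespace characters (spaces, tabs, etc.).
Text: 'cat tin tap cap tin'
This text has 5 words separated by spaces.
Number of spaces = number of words - 1 = 5 - 1 = 4

4


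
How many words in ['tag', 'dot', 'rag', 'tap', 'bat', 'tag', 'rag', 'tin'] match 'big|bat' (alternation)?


Alternation 'big|bat' matches either 'big' or 'bat'.
Checking each word:
  'tag' -> no
  'dot' -> no
  'rag' -> no
  'tap' -> no
  'bat' -> MATCH
  'tag' -> no
  'rag' -> no
  'tin' -> no
Matches: ['bat']
Count: 1

1


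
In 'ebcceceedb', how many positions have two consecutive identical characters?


Looking for consecutive identical characters in 'ebcceceedb':
  pos 0-1: 'e' vs 'b' -> different
  pos 1-2: 'b' vs 'c' -> different
  pos 2-3: 'c' vs 'c' -> MATCH ('cc')
  pos 3-4: 'c' vs 'e' -> different
  pos 4-5: 'e' vs 'c' -> different
  pos 5-6: 'c' vs 'e' -> different
  pos 6-7: 'e' vs 'e' -> MATCH ('ee')
  pos 7-8: 'e' vs 'd' -> different
  pos 8-9: 'd' vs 'b' -> different
Consecutive identical pairs: ['cc', 'ee']
Count: 2

2


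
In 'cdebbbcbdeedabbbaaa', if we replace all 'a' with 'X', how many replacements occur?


re.sub('a', 'X', text) replaces every occurrence of 'a' with 'X'.
Text: 'cdebbbcbdeedabbbaaa'
Scanning for 'a':
  pos 12: 'a' -> replacement #1
  pos 16: 'a' -> replacement #2
  pos 17: 'a' -> replacement #3
  pos 18: 'a' -> replacement #4
Total replacements: 4

4


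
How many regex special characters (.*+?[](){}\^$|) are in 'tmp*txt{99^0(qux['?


Regex special characters are: . * + ? [ ] ( ) { } \ ^ $ |
Scanning 'tmp*txt{99^0(qux[':
  pos 3: '*' -> SPECIAL
  pos 7: '{' -> SPECIAL
  pos 10: '^' -> SPECIAL
  pos 12: '(' -> SPECIAL
  pos 16: '[' -> SPECIAL
Special chars found: ['*', '{', '^', '(', '[']
Total: 5

5


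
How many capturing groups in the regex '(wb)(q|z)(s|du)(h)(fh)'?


To count capturing groups, count each '(' that starts a group.
Pattern: '(wb)(q|z)(s|du)(h)(fh)'
Walking through the pattern:
  Position 0: '(' -> group #1
  Position 4: '(' -> group #2
  Position 9: '(' -> group #3
  Position 15: '(' -> group #4
  Position 18: '(' -> group #5
Total capturing groups: 5

5


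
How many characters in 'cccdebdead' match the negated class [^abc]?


Negated class [^abc] matches any char NOT in {a, b, c}
Scanning 'cccdebdead':
  pos 0: 'c' -> no (excluded)
  pos 1: 'c' -> no (excluded)
  pos 2: 'c' -> no (excluded)
  pos 3: 'd' -> MATCH
  pos 4: 'e' -> MATCH
  pos 5: 'b' -> no (excluded)
  pos 6: 'd' -> MATCH
  pos 7: 'e' -> MATCH
  pos 8: 'a' -> no (excluded)
  pos 9: 'd' -> MATCH
Total matches: 5

5
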